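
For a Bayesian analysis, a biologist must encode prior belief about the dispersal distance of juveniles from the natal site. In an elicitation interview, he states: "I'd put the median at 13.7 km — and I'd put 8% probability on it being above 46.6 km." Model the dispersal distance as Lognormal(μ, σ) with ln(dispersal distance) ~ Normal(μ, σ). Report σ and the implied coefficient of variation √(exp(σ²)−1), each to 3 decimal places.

σ ≈ 0.871, CV ≈ 1.066

If T ~ Lognormal(μ,σ) then ln T ~ Normal(μ,σ), so the p-quantile of ln T is μ + z_p·σ.
ln(13.7) = 2.617 and ln(46.6) = 3.842; z_{0.5} = 0, z_{0.92} = 1.405.
σ = (3.842 − 2.617)/(1.405 − (0)) = 0.871.
μ = 2.617 − (0)·0.871 = 2.617.
CV = √(exp(σ²)−1) = √(exp(0.7591)−1) = 1.066.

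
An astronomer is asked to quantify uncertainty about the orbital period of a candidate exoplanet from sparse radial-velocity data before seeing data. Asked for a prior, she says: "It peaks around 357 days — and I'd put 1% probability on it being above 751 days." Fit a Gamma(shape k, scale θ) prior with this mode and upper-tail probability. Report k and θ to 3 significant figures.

Gamma(k,θ) with k>1 has mode (k−1)θ, so θ = 357/(k−1).
Need P(X < 751) = 0.99 with θ tied to k this way. Start at k = 2, θ = 357: P(X<751) ≈ 0.621.
Too low — raise k to concentrate. Iterating converges to k ≈ 9.8.
Then θ = 357/(9.8−1) ≈ 40.6.

k ≈ 9.8, θ ≈ 40.6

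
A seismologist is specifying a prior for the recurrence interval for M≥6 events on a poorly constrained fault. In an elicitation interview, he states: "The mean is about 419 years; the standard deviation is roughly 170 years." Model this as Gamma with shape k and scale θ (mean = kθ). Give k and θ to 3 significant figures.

For Gamma(k, scale θ): mean = kθ, variance = kθ², so CV = 1/√k.
CV = SD/mean = 170/419 = 0.4057, hence k = 1/CV² = 6.07.
Then θ = mean/k = 419/6.07 = 69.

k ≈ 6.07, θ ≈ 69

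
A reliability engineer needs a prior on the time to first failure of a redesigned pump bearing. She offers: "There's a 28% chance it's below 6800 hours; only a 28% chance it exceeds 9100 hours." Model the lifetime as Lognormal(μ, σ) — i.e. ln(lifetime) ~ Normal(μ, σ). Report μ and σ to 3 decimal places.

μ ≈ 8.970, σ ≈ 0.250

If T ~ Lognormal(μ,σ) then ln T ~ Normal(μ,σ), so the p-quantile of ln T is μ + z_p·σ.
ln(6800) = 8.825 and ln(9100) = 9.116; z_{0.28} = -0.5828, z_{0.72} = 0.5828.
σ = (9.116 − 8.825)/(0.5828 − (-0.5828)) = 0.250.
μ = 8.825 − (-0.5828)·0.250 = 8.970.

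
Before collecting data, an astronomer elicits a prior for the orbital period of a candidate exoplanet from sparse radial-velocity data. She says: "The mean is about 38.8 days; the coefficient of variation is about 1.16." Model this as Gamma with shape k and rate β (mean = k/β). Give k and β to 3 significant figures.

k ≈ 0.743, β ≈ 0.0192

For Gamma(k, rate β): mean = k/β, variance = k/β², so CV = 1/√k.
CV = 1.16, hence k = 1/CV² = 0.743.
Then β = k/mean = 0.743/38.8 = 0.0192.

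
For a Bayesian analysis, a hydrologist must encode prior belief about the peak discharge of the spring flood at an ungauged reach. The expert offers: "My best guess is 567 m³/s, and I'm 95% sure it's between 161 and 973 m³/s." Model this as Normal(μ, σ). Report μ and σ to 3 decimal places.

μ = 567.000, σ = 207.147

A symmetric 95% interval runs μ ± z·σ with z = 1.96.
Half-width = 406, so σ = 406/1.96 = 207.147.
μ is the stated best guess, 567.000.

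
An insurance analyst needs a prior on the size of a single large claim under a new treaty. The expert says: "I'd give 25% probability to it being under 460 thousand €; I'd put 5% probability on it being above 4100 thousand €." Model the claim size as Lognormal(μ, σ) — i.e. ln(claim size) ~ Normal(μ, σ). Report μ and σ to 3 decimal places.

If T ~ Lognormal(μ,σ) then ln T ~ Normal(μ,σ), so the p-quantile of ln T is μ + z_p·σ.
ln(460) = 6.131 and ln(4100) = 8.319; z_{0.25} = -0.6745, z_{0.95} = 1.645.
σ = (8.319 − 6.131)/(1.645 − (-0.6745)) = 0.943.
μ = 6.131 − (-0.6745)·0.943 = 6.767.

μ ≈ 6.767, σ ≈ 0.943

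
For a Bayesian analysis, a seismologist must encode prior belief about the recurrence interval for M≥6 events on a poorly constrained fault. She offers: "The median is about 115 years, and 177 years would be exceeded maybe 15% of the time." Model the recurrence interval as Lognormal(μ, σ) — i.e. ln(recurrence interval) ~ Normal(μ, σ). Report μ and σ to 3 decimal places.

If T ~ Lognormal(μ,σ) then ln T ~ Normal(μ,σ), so the p-quantile of ln T is μ + z_p·σ.
ln(115) = 4.745 and ln(177) = 5.176; z_{0.5} = 0, z_{0.85} = 1.036.
σ = (5.176 − 4.745)/(1.036 − (0)) = 0.416.
μ = 4.745 − (0)·0.416 = 4.745.

μ ≈ 4.745, σ ≈ 0.416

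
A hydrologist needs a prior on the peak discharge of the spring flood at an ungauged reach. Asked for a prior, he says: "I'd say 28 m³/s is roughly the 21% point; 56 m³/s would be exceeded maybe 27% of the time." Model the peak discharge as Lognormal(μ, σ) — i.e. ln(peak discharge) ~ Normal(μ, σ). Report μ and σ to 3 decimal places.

If T ~ Lognormal(μ,σ) then ln T ~ Normal(μ,σ), so the p-quantile of ln T is μ + z_p·σ.
ln(28) = 3.332 and ln(56) = 4.025; z_{0.21} = -0.8064, z_{0.73} = 0.6128.
σ = (4.025 − 3.332)/(0.6128 − (-0.8064)) = 0.488.
μ = 3.332 − (-0.8064)·0.488 = 3.726.

μ ≈ 3.726, σ ≈ 0.488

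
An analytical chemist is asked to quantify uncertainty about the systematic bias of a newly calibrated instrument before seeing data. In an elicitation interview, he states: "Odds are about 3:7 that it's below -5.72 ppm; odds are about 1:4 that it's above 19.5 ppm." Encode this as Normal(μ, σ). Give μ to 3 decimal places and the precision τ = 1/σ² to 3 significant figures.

For Normal(μ,σ), the p-quantile is μ + z_p·σ. Here z_{0.3} = -0.5244, z_{0.8} = 0.8416.
So -5.72 = μ − 0.5244σ and 19.5 = μ + 0.8416σ.
Subtracting: σ = (19.5 − -5.72)/(0.8416 − (-0.5244)) = 18.462.
Then μ = -5.72 − (-0.5244)·18.462 = 3.962.
Precision τ = 1/σ² = 1/18.46² = 0.00293.

μ = 3.962, τ = 0.00293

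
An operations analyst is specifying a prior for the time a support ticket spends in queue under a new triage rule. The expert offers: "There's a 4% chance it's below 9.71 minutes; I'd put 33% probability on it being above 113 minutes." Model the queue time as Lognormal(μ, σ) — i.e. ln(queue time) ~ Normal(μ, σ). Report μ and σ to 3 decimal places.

If T ~ Lognormal(μ,σ) then ln T ~ Normal(μ,σ), so the p-quantile of ln T is μ + z_p·σ.
ln(9.71) = 2.273 and ln(113) = 4.727; z_{0.04} = -1.751, z_{0.67} = 0.4399.
σ = (4.727 − 2.273)/(0.4399 − (-1.751)) = 1.120.
μ = 2.273 − (-1.751)·1.120 = 4.235.

μ ≈ 4.235, σ ≈ 1.120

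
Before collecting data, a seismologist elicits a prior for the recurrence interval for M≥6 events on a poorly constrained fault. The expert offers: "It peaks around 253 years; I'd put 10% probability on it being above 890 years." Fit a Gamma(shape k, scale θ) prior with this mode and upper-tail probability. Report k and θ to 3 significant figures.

k ≈ 2.18, θ ≈ 214

Gamma(k,θ) with k>1 has mode (k−1)θ, so θ = 253/(k−1).
Need P(X < 890) = 0.9 with θ tied to k this way. Start at k = 2, θ = 253: P(X<890) ≈ 0.866.
Too low — raise k to concentrate. Iterating converges to k ≈ 2.18.
Then θ = 253/(2.18−1) ≈ 214.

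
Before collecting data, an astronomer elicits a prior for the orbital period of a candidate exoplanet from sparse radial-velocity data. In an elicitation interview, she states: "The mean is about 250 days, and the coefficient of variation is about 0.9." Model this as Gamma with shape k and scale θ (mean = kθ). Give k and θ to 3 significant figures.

k ≈ 1.23, θ ≈ 202

For Gamma(k, scale θ): mean = kθ, variance = kθ², so CV = 1/√k.
CV = 0.9, hence k = 1/CV² = 1.23.
Then θ = mean/k = 250/1.23 = 202.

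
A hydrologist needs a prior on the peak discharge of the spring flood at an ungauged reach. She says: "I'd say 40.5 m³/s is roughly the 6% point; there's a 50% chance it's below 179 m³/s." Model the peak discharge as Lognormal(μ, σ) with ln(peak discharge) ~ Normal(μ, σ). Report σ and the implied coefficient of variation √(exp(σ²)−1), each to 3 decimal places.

σ ≈ 0.956, CV ≈ 1.222

If T ~ Lognormal(μ,σ) then ln T ~ Normal(μ,σ), so the p-quantile of ln T is μ + z_p·σ.
ln(40.5) = 3.701 and ln(179) = 5.187; z_{0.06} = -1.555, z_{0.5} = 0.
σ = (5.187 − 3.701)/(0 − (-1.555)) = 0.956.
μ = 3.701 − (-1.555)·0.956 = 5.187.
CV = √(exp(σ²)−1) = √(exp(0.9136)−1) = 1.222.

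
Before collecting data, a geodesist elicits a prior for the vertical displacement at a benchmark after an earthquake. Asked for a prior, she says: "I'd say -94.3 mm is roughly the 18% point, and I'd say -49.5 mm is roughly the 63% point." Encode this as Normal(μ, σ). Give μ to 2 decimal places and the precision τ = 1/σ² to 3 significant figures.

The p-quantile of Normal(μ,σ) is μ + z_p·σ, with z_{0.18} = -0.9154 and z_{0.63} = 0.3319.
Eliminate σ: μ = (z₂·x₁ − z₁·x₂)/(z₂ − z₁) = (0.3319·-94.3 − (-0.9154)·-49.5)/1.247 = -61.42.
Then σ = (x₂ − x₁)/(z₂ − z₁) = (-49.5 − -94.3)/1.247 = 35.92.
Precision τ = 1/σ² = 1/35.92² = 0.000775.

μ = -61.42, τ = 0.000775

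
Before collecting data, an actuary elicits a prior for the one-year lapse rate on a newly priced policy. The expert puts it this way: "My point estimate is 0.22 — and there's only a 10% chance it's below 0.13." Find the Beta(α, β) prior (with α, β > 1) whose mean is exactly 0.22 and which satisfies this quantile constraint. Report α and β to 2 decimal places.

With mean 0.22 fixed, write α = 0.22s, β = 0.78s where s = α+β.
Need P(θ < 0.13) = 0.1 under Beta(0.22s, 0.78s). Normal approximation: (q−m)/√(m(1−m)/s) ≈ z_{0.1} = -1.28, so s ≈ 0.22·0.78·(-1.28)²/(0.13−0.22)² = 34.8.
At s = 34.8: P(θ<0.13) ≈ 0.085. Adjusting to match 0.1 gives s ≈ 30.97.
So α = 0.22·30.97 ≈ 6.81, β = 0.78·30.97 ≈ 24.15.

α ≈ 6.81, β ≈ 24.15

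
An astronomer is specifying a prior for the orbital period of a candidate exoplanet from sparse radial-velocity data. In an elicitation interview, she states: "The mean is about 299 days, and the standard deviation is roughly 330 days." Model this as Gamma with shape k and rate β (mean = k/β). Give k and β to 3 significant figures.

For Gamma(k, rate β): mean = k/β, variance = k/β², so CV = 1/√k.
CV = SD/mean = 330/299 = 1.104, hence k = 1/CV² = 0.821.
Then β = k/mean = 0.821/299 = 0.00275.

k ≈ 0.821, β ≈ 0.00275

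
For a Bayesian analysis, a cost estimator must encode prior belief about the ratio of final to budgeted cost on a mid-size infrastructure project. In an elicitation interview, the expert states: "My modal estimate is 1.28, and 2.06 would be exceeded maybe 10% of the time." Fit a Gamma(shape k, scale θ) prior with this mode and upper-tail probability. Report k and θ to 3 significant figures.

k ≈ 9.3, θ ≈ 0.154

Gamma(k,θ) with k>1 has mode (k−1)θ, so θ = 1.28/(k−1).
Need P(X < 2.06) = 0.9 with θ tied to k this way. Start at k = 2, θ = 1.28: P(X<2.06) ≈ 0.478.
Too low — raise k to concentrate. Iterating converges to k ≈ 9.3.
Then θ = 1.28/(9.3−1) ≈ 0.154.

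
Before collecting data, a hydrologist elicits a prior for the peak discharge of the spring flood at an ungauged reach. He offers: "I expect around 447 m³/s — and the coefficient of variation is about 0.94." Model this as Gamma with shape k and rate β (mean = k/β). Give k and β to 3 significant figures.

For Gamma(k, rate β): mean = k/β, variance = k/β², so CV = 1/√k.
CV = 0.94, hence k = 1/CV² = 1.13.
Then β = k/mean = 1.13/447 = 0.00253.

k ≈ 1.13, β ≈ 0.00253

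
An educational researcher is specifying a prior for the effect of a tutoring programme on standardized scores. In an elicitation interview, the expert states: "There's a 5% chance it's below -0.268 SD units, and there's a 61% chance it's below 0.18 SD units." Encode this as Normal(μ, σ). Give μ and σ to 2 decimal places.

μ = 0.11, σ = 0.23

For Normal(μ,σ), the p-quantile is μ + z_p·σ. Here z_{0.05} = -1.645, z_{0.61} = 0.2793.
So -0.268 = μ − 1.645σ and 0.18 = μ + 0.2793σ.
Subtracting: σ = (0.18 − -0.268)/(0.2793 − (-1.645)) = 0.23.
Then μ = -0.268 − (-1.645)·0.23 = 0.11.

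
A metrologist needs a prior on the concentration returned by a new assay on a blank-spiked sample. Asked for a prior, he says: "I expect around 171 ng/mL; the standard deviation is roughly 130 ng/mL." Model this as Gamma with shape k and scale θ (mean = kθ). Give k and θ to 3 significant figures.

For Gamma(k, scale θ): mean = kθ, variance = kθ², so CV = 1/√k.
CV = SD/mean = 130/171 = 0.7602, hence k = 1/CV² = 1.73.
Then θ = mean/k = 171/1.73 = 98.8.

k ≈ 1.73, θ ≈ 98.8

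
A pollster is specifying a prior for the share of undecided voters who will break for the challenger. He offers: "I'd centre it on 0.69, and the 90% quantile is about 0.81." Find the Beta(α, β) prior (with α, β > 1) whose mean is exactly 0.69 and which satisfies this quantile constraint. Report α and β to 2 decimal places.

With mean 0.69 fixed, write α = 0.69s, β = 0.31s where s = α+β.
Need P(θ < 0.81) = 0.9 under Beta(0.69s, 0.31s). Normal approximation: (q−m)/√(m(1−m)/s) ≈ z_{0.9} = 1.28, so s ≈ 0.69·0.31·(1.28)²/(0.81−0.69)² = 24.4.
At s = 24.4: P(θ<0.81) ≈ 0.911. Adjusting to match 0.9 gives s ≈ 22.34.
So α = 0.69·22.34 ≈ 15.42, β = 0.31·22.34 ≈ 6.93.

α ≈ 15.42, β ≈ 6.93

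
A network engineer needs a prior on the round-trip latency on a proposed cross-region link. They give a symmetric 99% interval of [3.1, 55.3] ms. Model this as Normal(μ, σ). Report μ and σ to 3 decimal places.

μ = 29.200, σ = 10.133

A symmetric 99% interval runs μ ± z·σ with z = 2.576.
Half-width = 26.1, so σ = 26.1/2.576 = 10.133.
μ is the interval midpoint, 29.200.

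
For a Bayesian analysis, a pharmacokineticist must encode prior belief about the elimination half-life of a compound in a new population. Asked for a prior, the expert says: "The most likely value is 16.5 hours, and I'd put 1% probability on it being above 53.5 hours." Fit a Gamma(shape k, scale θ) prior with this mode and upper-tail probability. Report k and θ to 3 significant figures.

Gamma(k,θ) with k>1 has mode (k−1)θ, so θ = 16.5/(k−1).
Need P(X < 53.5) = 0.99 with θ tied to k this way. Start at k = 2, θ = 16.5: P(X<53.5) ≈ 0.834.
Too low — raise k to concentrate. Iterating converges to k ≈ 4.19.
Then θ = 16.5/(4.19−1) ≈ 5.17.

k ≈ 4.19, θ ≈ 5.17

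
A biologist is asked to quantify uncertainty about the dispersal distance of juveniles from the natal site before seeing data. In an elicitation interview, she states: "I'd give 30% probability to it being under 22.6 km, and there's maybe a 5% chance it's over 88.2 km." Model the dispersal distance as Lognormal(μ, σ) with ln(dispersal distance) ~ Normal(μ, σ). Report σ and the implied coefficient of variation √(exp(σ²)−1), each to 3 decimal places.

σ ≈ 0.628, CV ≈ 0.695

If T ~ Lognormal(μ,σ) then ln T ~ Normal(μ,σ), so the p-quantile of ln T is μ + z_p·σ.
ln(22.6) = 3.118 and ln(88.2) = 4.48; z_{0.3} = -0.5244, z_{0.95} = 1.645.
σ = (4.48 − 3.118)/(1.645 − (-0.5244)) = 0.628.
μ = 3.118 − (-0.5244)·0.628 = 3.447.
CV = √(exp(σ²)−1) = √(exp(0.3940)−1) = 0.695.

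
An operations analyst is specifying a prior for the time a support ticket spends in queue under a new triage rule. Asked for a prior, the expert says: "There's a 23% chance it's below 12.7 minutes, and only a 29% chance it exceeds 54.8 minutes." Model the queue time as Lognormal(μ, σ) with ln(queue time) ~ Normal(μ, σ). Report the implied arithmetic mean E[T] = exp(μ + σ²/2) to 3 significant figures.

If T ~ Lognormal(μ,σ) then ln T ~ Normal(μ,σ), so the p-quantile of ln T is μ + z_p·σ.
ln(12.7) = 2.542 and ln(54.8) = 4.004; z_{0.23} = -0.7388, z_{0.71} = 0.5534.
σ = (4.004 − 2.542)/(0.5534 − (-0.7388)) = 1.131.
μ = 2.542 − (-0.7388)·1.131 = 3.378.
E[T] = exp(μ + σ²/2) = exp(3.378 + 0.6401) = 55.6 minutes.

E[T] ≈ 55.6 minutes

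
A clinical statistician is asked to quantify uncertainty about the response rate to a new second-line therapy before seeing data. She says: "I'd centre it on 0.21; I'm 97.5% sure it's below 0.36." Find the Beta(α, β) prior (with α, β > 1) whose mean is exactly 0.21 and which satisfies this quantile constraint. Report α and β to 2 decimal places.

With mean 0.21 fixed, write α = 0.21s, β = 0.79s where s = α+β.
Need P(θ < 0.36) = 0.975 under Beta(0.21s, 0.79s). Normal approximation: (q−m)/√(m(1−m)/s) ≈ z_{0.975} = 1.96, so s ≈ 0.21·0.79·(1.96)²/(0.36−0.21)² = 28.3.
At s = 28.3: P(θ<0.36) ≈ 0.965. Adjusting to match 0.975 gives s ≈ 33.78.
So α = 0.21·33.78 ≈ 7.09, β = 0.79·33.78 ≈ 26.69.

α ≈ 7.09, β ≈ 26.69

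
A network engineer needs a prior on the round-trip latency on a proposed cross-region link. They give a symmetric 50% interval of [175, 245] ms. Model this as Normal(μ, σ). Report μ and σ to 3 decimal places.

A symmetric 50% interval runs μ ± z·σ with z = 0.6745.
Half-width = 35, so σ = 35/0.6745 = 51.891.
μ is the interval midpoint, 210.000.

μ = 210.000, σ = 51.891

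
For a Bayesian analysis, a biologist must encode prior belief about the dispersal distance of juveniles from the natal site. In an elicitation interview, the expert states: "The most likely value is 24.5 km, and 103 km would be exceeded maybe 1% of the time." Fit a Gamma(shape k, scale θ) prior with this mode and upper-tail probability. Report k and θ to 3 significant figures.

k ≈ 3, θ ≈ 12.3

Gamma(k,θ) with k>1 has mode (k−1)θ, so θ = 24.5/(k−1).
Need P(X < 103) = 0.99 with θ tied to k this way. Start at k = 2, θ = 24.5: P(X<103) ≈ 0.922.
Too low — raise k to concentrate. Iterating converges to k ≈ 3.
Then θ = 24.5/(3−1) ≈ 12.3.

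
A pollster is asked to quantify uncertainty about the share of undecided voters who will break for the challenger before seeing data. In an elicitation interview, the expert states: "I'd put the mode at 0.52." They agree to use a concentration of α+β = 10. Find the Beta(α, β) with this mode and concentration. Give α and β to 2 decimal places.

α = 5.16, β = 4.84

For α,β > 1 the Beta mode is (α−1)/(α+β−2). With α+β = 10, the mode is (α−1)/8.
Set (α−1)/8 = 0.52 → α = 1 + 0.52·8 = 5.16.
β = 10 − α = 4.84.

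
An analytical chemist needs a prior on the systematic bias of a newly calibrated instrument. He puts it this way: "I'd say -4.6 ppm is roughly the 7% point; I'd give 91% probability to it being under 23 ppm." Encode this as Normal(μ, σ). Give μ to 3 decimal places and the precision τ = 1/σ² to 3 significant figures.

μ = 9.862, τ = 0.0104

The p-quantile of Normal(μ,σ) is μ + z_p·σ, with z_{0.07} = -1.476 and z_{0.91} = 1.341.
Eliminate σ: μ = (z₂·x₁ − z₁·x₂)/(z₂ − z₁) = (1.341·-4.6 − (-1.476)·23)/2.817 = 9.862.
Then σ = (x₂ − x₁)/(z₂ − z₁) = (23 − -4.6)/2.817 = 9.799.
Precision τ = 1/σ² = 1/9.799² = 0.0104.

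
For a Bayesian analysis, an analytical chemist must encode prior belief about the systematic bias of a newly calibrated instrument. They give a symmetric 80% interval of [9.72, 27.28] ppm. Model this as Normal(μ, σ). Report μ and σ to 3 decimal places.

μ = 18.500, σ = 6.851

A symmetric 80% interval runs μ ± z·σ with z = 1.282.
Half-width = 8.78, so σ = 8.78/1.282 = 6.851.
μ is the interval midpoint, 18.500.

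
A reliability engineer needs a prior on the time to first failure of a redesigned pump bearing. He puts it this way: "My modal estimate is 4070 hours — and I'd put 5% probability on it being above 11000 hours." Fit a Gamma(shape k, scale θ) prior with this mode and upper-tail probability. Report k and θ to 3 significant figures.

Gamma(k,θ) with k>1 has mode (k−1)θ, so θ = 4070/(k−1).
Need P(X < 11000) = 0.95 with θ tied to k this way. Start at k = 2, θ = 4070: P(X<11000) ≈ 0.752.
Too low — raise k to concentrate. Iterating converges to k ≈ 3.72.
Then θ = 4070/(3.72−1) ≈ 1500.

k ≈ 3.72, θ ≈ 1500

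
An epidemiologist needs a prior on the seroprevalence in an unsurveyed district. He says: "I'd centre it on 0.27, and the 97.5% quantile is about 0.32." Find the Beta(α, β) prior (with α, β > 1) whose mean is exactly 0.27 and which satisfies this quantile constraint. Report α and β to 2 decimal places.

With mean 0.27 fixed, write α = 0.27s, β = 0.73s where s = α+β.
Need P(θ < 0.32) = 0.975 under Beta(0.27s, 0.73s). Normal approximation: (q−m)/√(m(1−m)/s) ≈ z_{0.975} = 1.96, so s ≈ 0.27·0.73·(1.96)²/(0.32−0.27)² = 302.9.
At s = 302.9: P(θ<0.32) ≈ 0.972. Adjusting to match 0.975 gives s ≈ 318.52.
So α = 0.27·318.52 ≈ 86.00, β = 0.73·318.52 ≈ 232.52.

α ≈ 86.00, β ≈ 232.52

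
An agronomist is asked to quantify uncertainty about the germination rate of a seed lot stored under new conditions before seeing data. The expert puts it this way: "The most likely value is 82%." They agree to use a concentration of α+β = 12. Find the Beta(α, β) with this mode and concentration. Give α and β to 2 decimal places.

α = 9.20, β = 2.80

For α,β > 1 the Beta mode is (α−1)/(α+β−2). With α+β = 12, the mode is (α−1)/10.
Set (α−1)/10 = 0.82 → α = 1 + 0.82·10 = 9.20.
β = 12 − α = 2.80.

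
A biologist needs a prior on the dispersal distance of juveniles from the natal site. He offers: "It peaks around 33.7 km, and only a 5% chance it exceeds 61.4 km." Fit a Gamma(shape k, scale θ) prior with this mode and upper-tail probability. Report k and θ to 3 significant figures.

k ≈ 8.74, θ ≈ 4.35

Gamma(k,θ) with k>1 has mode (k−1)θ, so θ = 33.7/(k−1).
Need P(X < 61.4) = 0.95 with θ tied to k this way. Start at k = 2, θ = 33.7: P(X<61.4) ≈ 0.544.
Too low — raise k to concentrate. Iterating converges to k ≈ 8.74.
Then θ = 33.7/(8.74−1) ≈ 4.35.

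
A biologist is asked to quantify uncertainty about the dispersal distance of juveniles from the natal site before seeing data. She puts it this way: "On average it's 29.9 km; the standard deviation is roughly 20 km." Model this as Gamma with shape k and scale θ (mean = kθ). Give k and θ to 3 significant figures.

For Gamma(k, scale θ): mean = kθ, variance = kθ², so CV = 1/√k.
CV = SD/mean = 20/29.9 = 0.6689, hence k = 1/CV² = 2.24.
Then θ = mean/k = 29.9/2.24 = 13.4.

k ≈ 2.24, θ ≈ 13.4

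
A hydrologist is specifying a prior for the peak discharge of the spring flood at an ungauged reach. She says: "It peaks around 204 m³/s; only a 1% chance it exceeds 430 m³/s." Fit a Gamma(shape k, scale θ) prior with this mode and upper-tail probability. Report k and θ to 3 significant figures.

Gamma(k,θ) with k>1 has mode (k−1)θ, so θ = 204/(k−1).
Need P(X < 430) = 0.99 with θ tied to k this way. Start at k = 2, θ = 204: P(X<430) ≈ 0.622.
Too low — raise k to concentrate. Iterating converges to k ≈ 9.74.
Then θ = 204/(9.74−1) ≈ 23.3.

k ≈ 9.74, θ ≈ 23.3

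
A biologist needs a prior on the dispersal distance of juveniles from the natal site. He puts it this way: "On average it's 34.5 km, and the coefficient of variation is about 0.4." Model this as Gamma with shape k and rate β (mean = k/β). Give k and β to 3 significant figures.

k ≈ 6.25, β ≈ 0.181

For Gamma(k, rate β): mean = k/β, variance = k/β², so CV = 1/√k.
CV = 0.4, hence k = 1/CV² = 6.25.
Then β = k/mean = 6.25/34.5 = 0.181.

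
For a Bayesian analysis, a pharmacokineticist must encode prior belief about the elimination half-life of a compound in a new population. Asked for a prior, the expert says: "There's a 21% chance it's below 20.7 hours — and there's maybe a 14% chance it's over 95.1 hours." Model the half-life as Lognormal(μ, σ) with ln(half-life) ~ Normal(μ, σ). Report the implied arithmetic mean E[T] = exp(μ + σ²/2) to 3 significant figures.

E[T] ≈ 55.1 hours

If T ~ Lognormal(μ,σ) then ln T ~ Normal(μ,σ), so the p-quantile of ln T is μ + z_p·σ.
ln(20.7) = 3.03 and ln(95.1) = 4.555; z_{0.21} = -0.8064, z_{0.86} = 1.08.
σ = (4.555 − 3.03)/(1.08 − (-0.8064)) = 0.808.
μ = 3.03 − (-0.8064)·0.808 = 3.682.
E[T] = exp(μ + σ²/2) = exp(3.682 + 0.3266) = 55.1 hours.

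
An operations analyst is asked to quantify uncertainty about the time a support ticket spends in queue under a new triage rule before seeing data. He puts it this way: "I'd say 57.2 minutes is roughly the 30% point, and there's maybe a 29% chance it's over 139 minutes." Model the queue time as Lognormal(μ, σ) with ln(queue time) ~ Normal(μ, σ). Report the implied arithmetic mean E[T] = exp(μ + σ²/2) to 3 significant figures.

E[T] ≈ 124 minutes

If T ~ Lognormal(μ,σ) then ln T ~ Normal(μ,σ), so the p-quantile of ln T is μ + z_p·σ.
ln(57.2) = 4.047 and ln(139) = 4.934; z_{0.3} = -0.5244, z_{0.71} = 0.5534.
σ = (4.934 − 4.047)/(0.5534 − (-0.5244)) = 0.824.
μ = 4.047 − (-0.5244)·0.824 = 4.479.
E[T] = exp(μ + σ²/2) = exp(4.479 + 0.3394) = 124 minutes.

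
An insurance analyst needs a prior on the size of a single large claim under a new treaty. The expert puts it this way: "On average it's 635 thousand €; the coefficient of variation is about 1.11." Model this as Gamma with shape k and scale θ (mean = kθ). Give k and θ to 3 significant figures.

k ≈ 0.812, θ ≈ 782

For Gamma(k, scale θ): mean = kθ, variance = kθ², so CV = 1/√k.
CV = 1.11, hence k = 1/CV² = 0.812.
Then θ = mean/k = 635/0.812 = 782.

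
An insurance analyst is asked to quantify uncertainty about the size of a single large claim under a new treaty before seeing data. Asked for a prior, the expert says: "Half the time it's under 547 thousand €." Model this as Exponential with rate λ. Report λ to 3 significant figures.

Exponential median = ln 2 / λ, so λ = ln 2 / 547.0 = 0.00127.

λ ≈ 0.00127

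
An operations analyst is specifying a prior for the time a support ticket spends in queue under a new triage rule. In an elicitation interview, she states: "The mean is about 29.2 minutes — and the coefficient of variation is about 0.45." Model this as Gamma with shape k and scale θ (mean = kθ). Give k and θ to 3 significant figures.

For Gamma(k, scale θ): mean = kθ, variance = kθ², so CV = 1/√k.
CV = 0.45, hence k = 1/CV² = 4.94.
Then θ = mean/k = 29.2/4.94 = 5.91.

k ≈ 4.94, θ ≈ 5.91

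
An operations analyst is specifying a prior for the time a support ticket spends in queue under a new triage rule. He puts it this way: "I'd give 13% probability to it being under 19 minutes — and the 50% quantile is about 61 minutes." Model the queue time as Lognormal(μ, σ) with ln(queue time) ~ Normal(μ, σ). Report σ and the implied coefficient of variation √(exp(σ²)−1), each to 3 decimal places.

σ ≈ 1.036, CV ≈ 1.386

If T ~ Lognormal(μ,σ) then ln T ~ Normal(μ,σ), so the p-quantile of ln T is μ + z_p·σ.
ln(19) = 2.944 and ln(61) = 4.111; z_{0.13} = -1.126, z_{0.5} = 0.
σ = (4.111 − 2.944)/(0 − (-1.126)) = 1.036.
μ = 2.944 − (-1.126)·1.036 = 4.111.
CV = √(exp(σ²)−1) = √(exp(1.0724)−1) = 1.386.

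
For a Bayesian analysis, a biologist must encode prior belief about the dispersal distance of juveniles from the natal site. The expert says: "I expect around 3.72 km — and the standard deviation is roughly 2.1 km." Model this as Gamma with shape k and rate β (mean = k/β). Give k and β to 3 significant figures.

k ≈ 3.14, β ≈ 0.844

For Gamma(k, rate β): mean = k/β, variance = k/β², so CV = 1/√k.
CV = SD/mean = 2.1/3.72 = 0.5645, hence k = 1/CV² = 3.14.
Then β = k/mean = 3.14/3.72 = 0.844.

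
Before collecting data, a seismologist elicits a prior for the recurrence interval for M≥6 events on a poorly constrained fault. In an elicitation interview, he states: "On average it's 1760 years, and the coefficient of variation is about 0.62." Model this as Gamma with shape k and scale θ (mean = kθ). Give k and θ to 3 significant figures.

k ≈ 2.6, θ ≈ 677

For Gamma(k, scale θ): mean = kθ, variance = kθ², so CV = 1/√k.
CV = 0.62, hence k = 1/CV² = 2.6.
Then θ = mean/k = 1760/2.6 = 677.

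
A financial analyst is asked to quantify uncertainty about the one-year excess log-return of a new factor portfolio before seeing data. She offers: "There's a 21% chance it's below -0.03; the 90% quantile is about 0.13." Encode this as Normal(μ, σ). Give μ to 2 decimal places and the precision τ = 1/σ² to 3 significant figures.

For Normal(μ,σ), the p-quantile is μ + z_p·σ. Here z_{0.21} = -0.8064, z_{0.9} = 1.282.
So -0.03 = μ − 0.8064σ and 0.13 = μ + 1.282σ.
Subtracting: σ = (0.13 − -0.03)/(1.282 − (-0.8064)) = 0.08.
Then μ = -0.03 − (-0.8064)·0.08 = 0.03.
Precision τ = 1/σ² = 1/0.07663² = 170.

μ = 0.03, τ = 170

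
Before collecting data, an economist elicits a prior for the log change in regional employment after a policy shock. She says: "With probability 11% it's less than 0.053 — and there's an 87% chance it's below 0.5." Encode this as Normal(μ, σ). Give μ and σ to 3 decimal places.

For Normal(μ,σ), the p-quantile is μ + z_p·σ. Here z_{0.11} = -1.227, z_{0.87} = 1.126.
So 0.053 = μ − 1.227σ and 0.5 = μ + 1.126σ.
Subtracting: σ = (0.5 − 0.053)/(1.126 − (-1.227)) = 0.190.
Then μ = 0.053 − (-1.227)·0.190 = 0.286.

μ = 0.286, σ = 0.190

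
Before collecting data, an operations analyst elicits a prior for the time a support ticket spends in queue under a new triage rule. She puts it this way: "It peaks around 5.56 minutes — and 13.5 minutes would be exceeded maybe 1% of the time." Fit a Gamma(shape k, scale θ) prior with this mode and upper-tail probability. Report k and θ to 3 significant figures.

k ≈ 7, θ ≈ 0.926

Gamma(k,θ) with k>1 has mode (k−1)θ, so θ = 5.56/(k−1).
Need P(X < 13.5) = 0.99 with θ tied to k this way. Start at k = 2, θ = 5.56: P(X<13.5) ≈ 0.698.
Too low — raise k to concentrate. Iterating converges to k ≈ 7.
Then θ = 5.56/(7−1) ≈ 0.926.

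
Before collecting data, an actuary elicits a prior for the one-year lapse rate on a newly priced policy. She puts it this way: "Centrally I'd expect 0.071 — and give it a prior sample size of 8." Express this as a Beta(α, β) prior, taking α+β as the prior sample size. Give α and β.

Under the effective-sample-size interpretation, Beta(α, β) has prior mean α/(α+β) and prior sample size α+β.
So α+β = 8 and α/(α+β) = 0.071, giving α = 0.071·8 = 0.568 and β = 8 − 0.568 = 7.432.

α = 0.568, β = 7.432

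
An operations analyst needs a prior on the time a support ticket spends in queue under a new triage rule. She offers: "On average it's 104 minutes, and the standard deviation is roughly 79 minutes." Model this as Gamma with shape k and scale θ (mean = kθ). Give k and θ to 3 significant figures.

For Gamma(k, scale θ): mean = kθ, variance = kθ², so CV = 1/√k.
CV = SD/mean = 79/104 = 0.7596, hence k = 1/CV² = 1.73.
Then θ = mean/k = 104/1.73 = 60.

k ≈ 1.73, θ ≈ 60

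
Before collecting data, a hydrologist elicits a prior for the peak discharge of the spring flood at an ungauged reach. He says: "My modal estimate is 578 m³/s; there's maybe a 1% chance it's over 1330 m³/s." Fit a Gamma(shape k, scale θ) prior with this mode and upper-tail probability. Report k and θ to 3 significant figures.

Gamma(k,θ) with k>1 has mode (k−1)θ, so θ = 578/(k−1).
Need P(X < 1330) = 0.99 with θ tied to k this way. Start at k = 2, θ = 578: P(X<1330) ≈ 0.669.
Too low — raise k to concentrate. Iterating converges to k ≈ 7.88.
Then θ = 578/(7.88−1) ≈ 84.

k ≈ 7.88, θ ≈ 84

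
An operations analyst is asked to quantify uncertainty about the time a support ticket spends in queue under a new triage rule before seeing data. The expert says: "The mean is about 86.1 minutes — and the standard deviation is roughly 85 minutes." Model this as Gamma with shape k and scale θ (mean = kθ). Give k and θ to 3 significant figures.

For Gamma(k, scale θ): mean = kθ, variance = kθ², so CV = 1/√k.
CV = SD/mean = 85/86.1 = 0.9872, hence k = 1/CV² = 1.03.
Then θ = mean/k = 86.1/1.03 = 83.9.

k ≈ 1.03, θ ≈ 83.9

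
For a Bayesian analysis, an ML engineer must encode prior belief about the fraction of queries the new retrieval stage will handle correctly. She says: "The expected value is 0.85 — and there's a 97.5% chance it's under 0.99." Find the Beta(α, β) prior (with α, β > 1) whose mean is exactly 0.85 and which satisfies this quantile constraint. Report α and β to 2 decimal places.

α ≈ 7.72, β ≈ 1.36

With mean 0.85 fixed, write α = 0.85s, β = 0.15s where s = α+β.
Need P(θ < 0.99) = 0.975 under Beta(0.85s, 0.15s). Normal approximation: (q−m)/√(m(1−m)/s) ≈ z_{0.975} = 1.96, so s ≈ 0.85·0.15·(1.96)²/(0.99−0.85)² = 25.0.
At s = 25.0: P(θ<0.99) ≈ 1.000. Adjusting to match 0.975 gives s ≈ 9.08.
So α = 0.85·9.08 ≈ 7.72, β = 0.15·9.08 ≈ 1.36.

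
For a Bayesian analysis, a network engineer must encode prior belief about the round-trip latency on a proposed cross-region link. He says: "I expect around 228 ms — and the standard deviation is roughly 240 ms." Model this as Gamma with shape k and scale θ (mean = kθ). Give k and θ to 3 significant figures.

For Gamma(k, scale θ): mean = kθ, variance = kθ², so CV = 1/√k.
CV = SD/mean = 240/228 = 1.053, hence k = 1/CV² = 0.902.
Then θ = mean/k = 228/0.902 = 253.

k ≈ 0.902, θ ≈ 253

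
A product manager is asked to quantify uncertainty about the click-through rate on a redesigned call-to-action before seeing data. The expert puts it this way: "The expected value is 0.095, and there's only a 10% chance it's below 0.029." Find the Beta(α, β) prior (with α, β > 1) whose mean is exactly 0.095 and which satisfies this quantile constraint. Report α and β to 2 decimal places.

With mean 0.095 fixed, write α = 0.095s, β = 0.905s where s = α+β.
Need P(θ < 0.029) = 0.1 under Beta(0.095s, 0.905s). Normal approximation: (q−m)/√(m(1−m)/s) ≈ z_{0.1} = -1.28, so s ≈ 0.095·0.905·(-1.28)²/(0.029−0.095)² = 32.4.
At s = 32.4: P(θ<0.029) ≈ 0.055. Adjusting to match 0.1 gives s ≈ 23.00.
So α = 0.095·23.00 ≈ 2.19, β = 0.905·23.00 ≈ 20.82.

α ≈ 2.19, β ≈ 20.82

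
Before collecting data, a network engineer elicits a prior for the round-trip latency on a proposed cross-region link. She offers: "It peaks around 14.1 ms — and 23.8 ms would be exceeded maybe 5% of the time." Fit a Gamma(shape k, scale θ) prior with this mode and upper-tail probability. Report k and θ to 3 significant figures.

Gamma(k,θ) with k>1 has mode (k−1)θ, so θ = 14.1/(k−1).
Need P(X < 23.8) = 0.95 with θ tied to k this way. Start at k = 2, θ = 14.1: P(X<23.8) ≈ 0.503.
Too low — raise k to concentrate. Iterating converges to k ≈ 11.2.
Then θ = 14.1/(11.2−1) ≈ 1.38.

k ≈ 11.2, θ ≈ 1.38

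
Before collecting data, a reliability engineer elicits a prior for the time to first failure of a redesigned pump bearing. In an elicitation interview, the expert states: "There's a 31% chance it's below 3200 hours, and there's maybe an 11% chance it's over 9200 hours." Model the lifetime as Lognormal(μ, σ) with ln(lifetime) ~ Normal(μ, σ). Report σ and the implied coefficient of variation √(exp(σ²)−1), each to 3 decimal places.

If T ~ Lognormal(μ,σ) then ln T ~ Normal(μ,σ), so the p-quantile of ln T is μ + z_p·σ.
ln(3200) = 8.071 and ln(9200) = 9.127; z_{0.31} = -0.4959, z_{0.89} = 1.227.
σ = (9.127 − 8.071)/(1.227 − (-0.4959)) = 0.613.
μ = 8.071 − (-0.4959)·0.613 = 8.375.
CV = √(exp(σ²)−1) = √(exp(0.3759)−1) = 0.676.

σ ≈ 0.613, CV ≈ 0.676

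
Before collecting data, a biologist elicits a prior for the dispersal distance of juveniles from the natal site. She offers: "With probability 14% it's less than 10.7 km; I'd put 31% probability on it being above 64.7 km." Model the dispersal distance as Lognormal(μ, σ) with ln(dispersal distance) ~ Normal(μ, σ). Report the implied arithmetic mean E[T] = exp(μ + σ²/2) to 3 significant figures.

E[T] ≈ 70.5 km

If T ~ Lognormal(μ,σ) then ln T ~ Normal(μ,σ), so the p-quantile of ln T is μ + z_p·σ.
ln(10.7) = 2.37 and ln(64.7) = 4.17; z_{0.14} = -1.08, z_{0.69} = 0.4959.
σ = (4.17 − 2.37)/(0.4959 − (-1.08)) = 1.142.
μ = 2.37 − (-1.08)·1.142 = 3.604.
E[T] = exp(μ + σ²/2) = exp(3.604 + 0.6517) = 70.5 km.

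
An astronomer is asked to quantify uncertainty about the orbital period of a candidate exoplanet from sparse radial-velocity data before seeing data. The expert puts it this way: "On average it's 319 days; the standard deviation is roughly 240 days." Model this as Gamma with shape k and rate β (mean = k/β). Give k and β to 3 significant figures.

k ≈ 1.77, β ≈ 0.00554

For Gamma(k, rate β): mean = k/β, variance = k/β², so CV = 1/√k.
CV = SD/mean = 240/319 = 0.7524, hence k = 1/CV² = 1.77.
Then β = k/mean = 1.77/319 = 0.00554.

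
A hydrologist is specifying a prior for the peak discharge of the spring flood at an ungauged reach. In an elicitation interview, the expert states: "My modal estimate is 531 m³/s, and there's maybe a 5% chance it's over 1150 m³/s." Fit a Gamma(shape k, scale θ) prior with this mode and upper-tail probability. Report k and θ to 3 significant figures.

Gamma(k,θ) with k>1 has mode (k−1)θ, so θ = 531/(k−1).
Need P(X < 1150) = 0.95 with θ tied to k this way. Start at k = 2, θ = 531: P(X<1150) ≈ 0.637.
Too low — raise k to concentrate. Iterating converges to k ≈ 5.61.
Then θ = 531/(5.61−1) ≈ 115.

k ≈ 5.61, θ ≈ 115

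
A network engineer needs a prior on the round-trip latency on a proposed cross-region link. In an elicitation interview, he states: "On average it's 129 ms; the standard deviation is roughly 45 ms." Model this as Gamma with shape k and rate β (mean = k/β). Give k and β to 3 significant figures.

For Gamma(k, rate β): mean = k/β, variance = k/β², so CV = 1/√k.
CV = SD/mean = 45/129 = 0.3488, hence k = 1/CV² = 8.22.
Then β = k/mean = 8.22/129 = 0.0637.

k ≈ 8.22, β ≈ 0.0637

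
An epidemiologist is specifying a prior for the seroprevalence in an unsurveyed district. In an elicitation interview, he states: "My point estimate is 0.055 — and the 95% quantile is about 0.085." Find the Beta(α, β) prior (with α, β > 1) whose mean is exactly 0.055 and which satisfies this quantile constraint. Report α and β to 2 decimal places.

With mean 0.055 fixed, write α = 0.055s, β = 0.945s where s = α+β.
Need P(θ < 0.085) = 0.95 under Beta(0.055s, 0.945s). Normal approximation: (q−m)/√(m(1−m)/s) ≈ z_{0.95} = 1.64, so s ≈ 0.055·0.945·(1.64)²/(0.085−0.055)² = 156.2.
At s = 156.2: P(θ<0.085) ≈ 0.937. Adjusting to match 0.95 gives s ≈ 184.64.
So α = 0.055·184.64 ≈ 10.15, β = 0.945·184.64 ≈ 174.48.

α ≈ 10.15, β ≈ 174.48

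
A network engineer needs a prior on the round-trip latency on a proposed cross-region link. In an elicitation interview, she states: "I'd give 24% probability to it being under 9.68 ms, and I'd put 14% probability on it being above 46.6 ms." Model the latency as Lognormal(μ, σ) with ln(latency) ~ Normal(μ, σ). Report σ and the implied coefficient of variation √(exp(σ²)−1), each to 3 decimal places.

If T ~ Lognormal(μ,σ) then ln T ~ Normal(μ,σ), so the p-quantile of ln T is μ + z_p·σ.
ln(9.68) = 2.27 and ln(46.6) = 3.842; z_{0.24} = -0.7063, z_{0.86} = 1.08.
σ = (3.842 − 2.27)/(1.08 − (-0.7063)) = 0.880.
μ = 2.27 − (-0.7063)·0.880 = 2.891.
CV = √(exp(σ²)−1) = √(exp(0.7737)−1) = 1.081.

σ ≈ 0.880, CV ≈ 1.081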